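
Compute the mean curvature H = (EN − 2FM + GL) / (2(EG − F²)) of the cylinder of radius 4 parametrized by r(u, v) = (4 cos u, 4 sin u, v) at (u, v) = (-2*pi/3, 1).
H = -1/8

With E = 16, F = 0, G = 1, L = -4, M = 0, N = 0, assemble
  H = (EN − 2FM + GL) / (2(EG − F²)) = -1/8.
At (u, v) = (-2*pi/3, 1): H = -1/8.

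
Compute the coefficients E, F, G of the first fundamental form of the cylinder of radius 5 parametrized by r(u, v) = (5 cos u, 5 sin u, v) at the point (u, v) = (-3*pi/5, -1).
E = 25;  F = 0;  G = 1

Partials: r_u = (-5*sin(u), 5*cos(u), 0), r_v = (0, 0, 1). As functions of (u, v):
  E = r_u · r_u = 25,
  F = r_u · r_v = 0,
  G = r_v · r_v = 1.
Evaluating at (u, v) = (-3*pi/5, -1): E = 25, F = 0, G = 1.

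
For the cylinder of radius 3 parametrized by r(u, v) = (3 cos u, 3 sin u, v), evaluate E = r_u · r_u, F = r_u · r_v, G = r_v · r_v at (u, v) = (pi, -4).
E = 9;  F = 0;  G = 1

Partials: r_u = (-3*sin(u), 3*cos(u), 0), r_v = (0, 0, 1). As functions of (u, v):
  E = r_u · r_u = 9,
  F = r_u · r_v = 0,
  G = r_v · r_v = 1.
Evaluating at (u, v) = (pi, -4): E = 9, F = 0, G = 1.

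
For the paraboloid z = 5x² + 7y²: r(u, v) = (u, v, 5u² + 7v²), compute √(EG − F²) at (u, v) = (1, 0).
√(EG − F²)|_{(1, 0)} = sqrt(101)

E = 100*u^2 + 1, F = 140*u*v, G = 196*v^2 + 1; EG − F² = 100*u^2 + 196*v^2 + 1; √(EG − F²) = sqrt(100*u^2 + 196*v^2 + 1). At the given point: sqrt(101).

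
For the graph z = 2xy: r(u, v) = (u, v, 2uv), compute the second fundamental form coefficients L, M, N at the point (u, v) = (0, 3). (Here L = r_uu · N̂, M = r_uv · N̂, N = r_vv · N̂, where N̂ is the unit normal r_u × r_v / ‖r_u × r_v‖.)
L = 0;  M = 2*sqrt(37)/37;  N = 0

Compute the unit normal N̂(u, v) = (-2*v/sqrt(4*u^2 + 4*v^2 + 1), -2*u/sqrt(4*u^2 + 4*v^2 + 1), 1/sqrt(4*u^2 + 4*v^2 + 1)), and the second partials r_uu, r_uv, r_vv. Take dot products:
  L(u, v) = r_uu · N̂ = 0,
  M(u, v) = r_uv · N̂ = 2/sqrt(4*u^2 + 4*v^2 + 1),
  N(u, v) = r_vv · N̂ = 0.
Evaluating at (u, v) = (0, 3):
  L = 0, M = 2*sqrt(37)/37, N = 0.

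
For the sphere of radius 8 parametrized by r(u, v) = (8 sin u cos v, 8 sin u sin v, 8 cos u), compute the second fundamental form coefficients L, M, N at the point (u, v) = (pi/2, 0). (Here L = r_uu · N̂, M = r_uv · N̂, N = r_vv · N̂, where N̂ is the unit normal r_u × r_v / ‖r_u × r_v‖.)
L = -8;  M = 0;  N = -8

Compute the unit normal N̂(u, v) = (sin(u)^2*cos(v)/Abs(sin(u)), sin(u)^2*sin(v)/Abs(sin(u)), sin(2*u)/(2*Abs(sin(u)))), and the second partials r_uu, r_uv, r_vv. Take dot products:
  L(u, v) = r_uu · N̂ = -8*sin(u)/Abs(sin(u)),
  M(u, v) = r_uv · N̂ = 0,
  N(u, v) = r_vv · N̂ = -8*sin(u)^3/Abs(sin(u)).
Evaluating at (u, v) = (pi/2, 0):
  L = -8, M = 0, N = -8.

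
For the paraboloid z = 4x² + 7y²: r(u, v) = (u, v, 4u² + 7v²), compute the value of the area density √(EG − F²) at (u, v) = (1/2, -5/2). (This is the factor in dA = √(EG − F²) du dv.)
√(EG − F²)|_{(1/2, -5/2)} = 3*sqrt(138)

E = 64*u^2 + 1, F = 112*u*v, G = 196*v^2 + 1, so EG − F² = 64*u^2 + 196*v^2 + 1. Taking the positive square root: √(EG − F²) = sqrt(64*u^2 + 196*v^2 + 1). At (u, v) = (1/2, -5/2): 3*sqrt(138).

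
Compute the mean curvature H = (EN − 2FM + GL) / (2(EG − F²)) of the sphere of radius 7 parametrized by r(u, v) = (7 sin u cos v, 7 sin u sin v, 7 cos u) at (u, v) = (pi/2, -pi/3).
H = -1/7

With E = 49, F = 0, G = 49*sin(u)^2, L = -7*sin(u)/Abs(sin(u)), M = 0, N = -7*sin(u)^3/Abs(sin(u)), assemble
  H = (EN − 2FM + GL) / (2(EG − F²)) = -sin(u)/(7*Abs(sin(u))).
At (u, v) = (pi/2, -pi/3): H = -1/7.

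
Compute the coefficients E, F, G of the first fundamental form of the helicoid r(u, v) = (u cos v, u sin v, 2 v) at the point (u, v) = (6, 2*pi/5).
E = 1;  F = 0;  G = 40

Partials: r_u = (cos(v), sin(v), 0), r_v = (-u*sin(v), u*cos(v), 2). As functions of (u, v):
  E = r_u · r_u = 1,
  F = r_u · r_v = 0,
  G = r_v · r_v = u^2 + 4.
Evaluating at (u, v) = (6, 2*pi/5): E = 1, F = 0, G = 40.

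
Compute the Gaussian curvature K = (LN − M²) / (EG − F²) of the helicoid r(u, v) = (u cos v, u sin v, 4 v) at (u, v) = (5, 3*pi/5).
K = -16/1681

Coefficients of the first fundamental form: E = 1, F = 0, G = u^2 + 16.
Coefficients of the second fundamental form: L = 0, M = -4/sqrt(u^2 + 16), N = 0.
Assemble K = (LN − M²)/(EG − F²) = -16/(u^2 + 16)^2. At (u, v) = (5, 3*pi/5): K = -16/1681.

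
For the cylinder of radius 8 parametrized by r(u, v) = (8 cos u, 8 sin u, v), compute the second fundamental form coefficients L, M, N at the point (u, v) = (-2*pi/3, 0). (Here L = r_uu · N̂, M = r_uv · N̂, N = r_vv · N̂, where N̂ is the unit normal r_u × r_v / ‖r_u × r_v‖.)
L = -8;  M = 0;  N = 0

Compute the unit normal N̂(u, v) = (cos(u), sin(u), 0), and the second partials r_uu, r_uv, r_vv. Take dot products:
  L(u, v) = r_uu · N̂ = -8,
  M(u, v) = r_uv · N̂ = 0,
  N(u, v) = r_vv · N̂ = 0.
Evaluating at (u, v) = (-2*pi/3, 0):
  L = -8, M = 0, N = 0.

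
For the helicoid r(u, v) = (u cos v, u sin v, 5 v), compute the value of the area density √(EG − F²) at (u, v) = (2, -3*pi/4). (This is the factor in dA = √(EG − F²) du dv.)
√(EG − F²)|_{(2, -3*pi/4)} = sqrt(29)

E = 1, F = 0, G = u^2 + 25, so EG − F² = u^2 + 25. Taking the positive square root: √(EG − F²) = sqrt(u^2 + 25). At (u, v) = (2, -3*pi/4): sqrt(29).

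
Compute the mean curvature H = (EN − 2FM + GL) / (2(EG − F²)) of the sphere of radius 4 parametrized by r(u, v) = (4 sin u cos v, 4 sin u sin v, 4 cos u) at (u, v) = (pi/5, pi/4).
H = -1/4

With E = 16, F = 0, G = 16*sin(u)^2, L = -4*sin(u)/Abs(sin(u)), M = 0, N = -4*sin(u)^3/Abs(sin(u)), assemble
  H = (EN − 2FM + GL) / (2(EG − F²)) = -sin(u)/(4*Abs(sin(u))).
At (u, v) = (pi/5, pi/4): H = -1/4.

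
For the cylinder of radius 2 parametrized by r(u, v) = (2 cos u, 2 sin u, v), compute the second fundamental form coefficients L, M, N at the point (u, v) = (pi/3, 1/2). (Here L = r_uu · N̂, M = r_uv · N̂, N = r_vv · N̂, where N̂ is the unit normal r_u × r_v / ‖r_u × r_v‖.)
L = -2;  M = 0;  N = 0

Compute the unit normal N̂(u, v) = (cos(u), sin(u), 0), and the second partials r_uu, r_uv, r_vv. Take dot products:
  L(u, v) = r_uu · N̂ = -2,
  M(u, v) = r_uv · N̂ = 0,
  N(u, v) = r_vv · N̂ = 0.
Evaluating at (u, v) = (pi/3, 1/2):
  L = -2, M = 0, N = 0.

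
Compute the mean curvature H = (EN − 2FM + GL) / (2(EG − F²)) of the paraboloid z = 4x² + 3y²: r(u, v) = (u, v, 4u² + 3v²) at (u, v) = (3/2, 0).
H = 439*sqrt(145)/21025

With E = 64*u^2 + 1, F = 48*u*v, G = 36*v^2 + 1, L = 8/sqrt(64*u^2 + 36*v^2 + 1), M = 0, N = 6/sqrt(64*u^2 + 36*v^2 + 1), assemble
  H = (EN − 2FM + GL) / (2(EG − F²)) = (192*u^2 + 144*v^2 + 7)/(64*u^2 + 36*v^2 + 1)^(3/2).
At (u, v) = (3/2, 0): H = 439*sqrt(145)/21025.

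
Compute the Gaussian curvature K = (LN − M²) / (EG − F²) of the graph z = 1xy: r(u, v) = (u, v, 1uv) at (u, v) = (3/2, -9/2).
K = -4/2209

Coefficients of the first fundamental form: E = v^2 + 1, F = u*v, G = u^2 + 1.
Coefficients of the second fundamental form: L = 0, M = 1/sqrt(u^2 + v^2 + 1), N = 0.
Assemble K = (LN − M²)/(EG − F²) = 1/((u^2*v^2 - (u^2 + 1)*(v^2 + 1))*(u^2 + v^2 + 1)). At (u, v) = (3/2, -9/2): K = -4/2209.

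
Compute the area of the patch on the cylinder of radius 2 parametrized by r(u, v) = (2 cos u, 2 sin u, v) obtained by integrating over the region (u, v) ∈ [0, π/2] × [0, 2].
Area = 2*pi

Area = ∫∫ √(EG − F²) du dv with √(EG − F²) = 2. Integrating over [0, π/2] × [0, 2] gives 2*pi.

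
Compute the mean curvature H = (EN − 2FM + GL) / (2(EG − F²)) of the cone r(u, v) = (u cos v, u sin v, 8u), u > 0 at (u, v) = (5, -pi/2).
H = 4*sqrt(65)/325

With E = 65, F = 0, G = u^2, L = 0, M = 0, N = 8*sqrt(65)*u^2/(65*Abs(u)), assemble
  H = (EN − 2FM + GL) / (2(EG − F²)) = 4*sqrt(65)/(65*Abs(u)).
At (u, v) = (5, -pi/2): H = 4*sqrt(65)/325.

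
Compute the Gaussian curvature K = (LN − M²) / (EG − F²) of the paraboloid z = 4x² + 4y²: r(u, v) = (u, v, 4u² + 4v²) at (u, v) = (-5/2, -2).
K = 64/431649

Coefficients of the first fundamental form: E = 64*u^2 + 1, F = 64*u*v, G = 64*v^2 + 1.
Coefficients of the second fundamental form: L = 8/sqrt(64*u^2 + 64*v^2 + 1), M = 0, N = 8/sqrt(64*u^2 + 64*v^2 + 1).
Assemble K = (LN − M²)/(EG − F²) = 64/(4096*u^4 + 8192*u^2*v^2 + 128*u^2 + 4096*v^4 + 128*v^2 + 1). At (u, v) = (-5/2, -2): K = 64/431649.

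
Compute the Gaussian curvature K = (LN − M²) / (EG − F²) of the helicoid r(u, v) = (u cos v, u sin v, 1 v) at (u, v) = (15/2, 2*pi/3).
K = -16/52441

Coefficients of the first fundamental form: E = 1, F = 0, G = u^2 + 1.
Coefficients of the second fundamental form: L = 0, M = -1/sqrt(u^2 + 1), N = 0.
Assemble K = (LN − M²)/(EG − F²) = -1/(u^2 + 1)^2. At (u, v) = (15/2, 2*pi/3): K = -16/52441.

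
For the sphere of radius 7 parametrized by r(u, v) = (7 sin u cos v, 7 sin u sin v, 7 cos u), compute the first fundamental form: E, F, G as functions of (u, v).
E = 49;  F = 0;  G = 49*sin(u)^2

Compute partials: r_u = (7*cos(u)*cos(v), 7*sin(v)*cos(u), -7*sin(u)), r_v = (-7*sin(u)*sin(v), 7*sin(u)*cos(v), 0). Then
  E = r_u · r_u = 49,
  F = r_u · r_v = 0,
  G = r_v · r_v = 49*sin(u)^2.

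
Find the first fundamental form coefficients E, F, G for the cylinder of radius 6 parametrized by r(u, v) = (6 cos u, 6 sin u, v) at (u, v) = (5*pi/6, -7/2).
E = 36;  F = 0;  G = 1

Partials: r_u = (-6*sin(u), 6*cos(u), 0), r_v = (0, 0, 1). As functions of (u, v):
  E = r_u · r_u = 36,
  F = r_u · r_v = 0,
  G = r_v · r_v = 1.
Evaluating at (u, v) = (5*pi/6, -7/2): E = 36, F = 0, G = 1.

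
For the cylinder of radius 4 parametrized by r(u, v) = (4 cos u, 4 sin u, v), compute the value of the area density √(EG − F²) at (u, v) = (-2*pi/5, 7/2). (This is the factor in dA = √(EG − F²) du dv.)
√(EG − F²)|_{(-2*pi/5, 7/2)} = 4

E = 16, F = 0, G = 1, so EG − F² = 16. Taking the positive square root: √(EG − F²) = 4. At (u, v) = (-2*pi/5, 7/2): 4.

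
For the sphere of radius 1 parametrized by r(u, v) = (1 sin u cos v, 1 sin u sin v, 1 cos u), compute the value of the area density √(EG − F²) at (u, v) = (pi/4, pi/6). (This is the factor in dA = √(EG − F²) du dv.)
√(EG − F²)|_{(pi/4, pi/6)} = sqrt(2)/2

E = 1, F = 0, G = sin(u)^2, so EG − F² = sin(u)^2. Taking the positive square root: √(EG − F²) = Abs(sin(u)). At (u, v) = (pi/4, pi/6): sqrt(2)/2.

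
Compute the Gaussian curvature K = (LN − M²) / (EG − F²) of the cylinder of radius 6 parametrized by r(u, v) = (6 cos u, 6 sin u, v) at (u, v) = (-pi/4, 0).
K = 0

Coefficients of the first fundamental form: E = 36, F = 0, G = 1.
Coefficients of the second fundamental form: L = -6, M = 0, N = 0.
Assemble K = (LN − M²)/(EG − F²) = 0. At (u, v) = (-pi/4, 0): K = 0.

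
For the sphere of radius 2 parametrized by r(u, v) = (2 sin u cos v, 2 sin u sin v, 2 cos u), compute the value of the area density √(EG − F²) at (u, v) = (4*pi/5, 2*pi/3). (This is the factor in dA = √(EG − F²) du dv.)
√(EG − F²)|_{(4*pi/5, 2*pi/3)} = sqrt(10 - 2*sqrt(5))

E = 4, F = 0, G = 4*sin(u)^2, so EG − F² = 16*sin(u)^2. Taking the positive square root: √(EG − F²) = 4*Abs(sin(u)). At (u, v) = (4*pi/5, 2*pi/3): sqrt(10 - 2*sqrt(5)).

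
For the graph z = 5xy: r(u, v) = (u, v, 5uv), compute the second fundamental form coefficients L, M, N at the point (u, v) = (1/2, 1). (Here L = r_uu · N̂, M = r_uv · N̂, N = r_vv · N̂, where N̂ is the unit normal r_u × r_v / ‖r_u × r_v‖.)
L = 0;  M = 10*sqrt(129)/129;  N = 0

Compute the unit normal N̂(u, v) = (-5*v/sqrt(25*u^2 + 25*v^2 + 1), -5*u/sqrt(25*u^2 + 25*v^2 + 1), 1/sqrt(25*u^2 + 25*v^2 + 1)), and the second partials r_uu, r_uv, r_vv. Take dot products:
  L(u, v) = r_uu · N̂ = 0,
  M(u, v) = r_uv · N̂ = 5/sqrt(25*u^2 + 25*v^2 + 1),
  N(u, v) = r_vv · N̂ = 0.
Evaluating at (u, v) = (1/2, 1):
  L = 0, M = 10*sqrt(129)/129, N = 0.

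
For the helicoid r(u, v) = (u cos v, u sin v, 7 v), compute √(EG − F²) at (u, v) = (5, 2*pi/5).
√(EG − F²)|_{(5, 2*pi/5)} = sqrt(74)

E = 1, F = 0, G = u^2 + 49; EG − F² = u^2 + 49; √(EG − F²) = sqrt(u^2 + 49). At the given point: sqrt(74).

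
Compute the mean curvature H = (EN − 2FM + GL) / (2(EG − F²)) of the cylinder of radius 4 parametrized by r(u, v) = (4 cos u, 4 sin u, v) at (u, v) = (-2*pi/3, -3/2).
H = -1/8

With E = 16, F = 0, G = 1, L = -4, M = 0, N = 0, assemble
  H = (EN − 2FM + GL) / (2(EG − F²)) = -1/8.
At (u, v) = (-2*pi/3, -3/2): H = -1/8.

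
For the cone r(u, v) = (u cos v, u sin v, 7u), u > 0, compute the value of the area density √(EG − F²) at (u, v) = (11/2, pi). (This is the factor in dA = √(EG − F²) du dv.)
√(EG − F²)|_{(11/2, pi)} = 55*sqrt(2)/2

E = 50, F = 0, G = u^2, so EG − F² = 50*u^2. Taking the positive square root: √(EG − F²) = 5*sqrt(2)*Abs(u). At (u, v) = (11/2, pi): 55*sqrt(2)/2.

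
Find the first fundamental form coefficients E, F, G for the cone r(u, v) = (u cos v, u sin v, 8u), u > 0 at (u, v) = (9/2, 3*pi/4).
E = 65;  F = 0;  G = 81/4

Partials: r_u = (cos(v), sin(v), 8), r_v = (-u*sin(v), u*cos(v), 0). As functions of (u, v):
  E = r_u · r_u = 65,
  F = r_u · r_v = 0,
  G = r_v · r_v = u^2.
Evaluating at (u, v) = (9/2, 3*pi/4): E = 65, F = 0, G = 81/4.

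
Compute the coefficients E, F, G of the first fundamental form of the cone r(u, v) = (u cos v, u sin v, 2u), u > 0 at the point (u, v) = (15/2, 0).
E = 5;  F = 0;  G = 225/4

Partials: r_u = (cos(v), sin(v), 2), r_v = (-u*sin(v), u*cos(v), 0). As functions of (u, v):
  E = r_u · r_u = 5,
  F = r_u · r_v = 0,
  G = r_v · r_v = u^2.
Evaluating at (u, v) = (15/2, 0): E = 5, F = 0, G = 225/4.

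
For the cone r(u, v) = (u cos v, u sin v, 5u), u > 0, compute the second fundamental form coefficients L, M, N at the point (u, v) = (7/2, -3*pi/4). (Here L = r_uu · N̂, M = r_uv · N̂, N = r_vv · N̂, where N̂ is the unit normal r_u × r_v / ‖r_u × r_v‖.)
L = 0;  M = 0;  N = 35*sqrt(26)/52

Compute the unit normal N̂(u, v) = (-5*sqrt(26)*u*cos(v)/(26*Abs(u)), -5*sqrt(26)*u*sin(v)/(26*Abs(u)), sqrt(26)*u/(26*Abs(u))), and the second partials r_uu, r_uv, r_vv. Take dot products:
  L(u, v) = r_uu · N̂ = 0,
  M(u, v) = r_uv · N̂ = 0,
  N(u, v) = r_vv · N̂ = 5*sqrt(26)*u^2/(26*Abs(u)).
Evaluating at (u, v) = (7/2, -3*pi/4):
  L = 0, M = 0, N = 35*sqrt(26)/52.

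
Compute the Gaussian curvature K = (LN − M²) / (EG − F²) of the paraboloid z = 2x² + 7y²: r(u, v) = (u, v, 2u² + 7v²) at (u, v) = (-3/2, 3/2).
K = 14/57121

Coefficients of the first fundamental form: E = 16*u^2 + 1, F = 56*u*v, G = 196*v^2 + 1.
Coefficients of the second fundamental form: L = 4/sqrt(16*u^2 + 196*v^2 + 1), M = 0, N = 14/sqrt(16*u^2 + 196*v^2 + 1).
Assemble K = (LN − M²)/(EG − F²) = 56/(256*u^4 + 6272*u^2*v^2 + 32*u^2 + 38416*v^4 + 392*v^2 + 1). At (u, v) = (-3/2, 3/2): K = 14/57121.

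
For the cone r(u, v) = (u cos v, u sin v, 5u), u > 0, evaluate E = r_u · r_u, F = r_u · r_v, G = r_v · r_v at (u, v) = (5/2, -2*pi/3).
E = 26;  F = 0;  G = 25/4

Partials: r_u = (cos(v), sin(v), 5), r_v = (-u*sin(v), u*cos(v), 0). As functions of (u, v):
  E = r_u · r_u = 26,
  F = r_u · r_v = 0,
  G = r_v · r_v = u^2.
Evaluating at (u, v) = (5/2, -2*pi/3): E = 26, F = 0, G = 25/4.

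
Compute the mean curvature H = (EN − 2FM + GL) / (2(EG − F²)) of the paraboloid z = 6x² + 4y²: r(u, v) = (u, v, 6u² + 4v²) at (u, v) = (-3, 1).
H = 5578*sqrt(1361)/1852321

With E = 144*u^2 + 1, F = 96*u*v, G = 64*v^2 + 1, L = 12/sqrt(144*u^2 + 64*v^2 + 1), M = 0, N = 8/sqrt(144*u^2 + 64*v^2 + 1), assemble
  H = (EN − 2FM + GL) / (2(EG − F²)) = 2*(288*u^2 + 192*v^2 + 5)/(144*u^2 + 64*v^2 + 1)^(3/2).
At (u, v) = (-3, 1): H = 5578*sqrt(1361)/1852321.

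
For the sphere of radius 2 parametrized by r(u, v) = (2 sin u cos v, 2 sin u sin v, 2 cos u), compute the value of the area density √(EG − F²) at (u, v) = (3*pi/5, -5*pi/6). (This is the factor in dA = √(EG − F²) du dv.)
√(EG − F²)|_{(3*pi/5, -5*pi/6)} = sqrt(2*sqrt(5) + 10)

E = 4, F = 0, G = 4*sin(u)^2, so EG − F² = 16*sin(u)^2. Taking the positive square root: √(EG − F²) = 4*Abs(sin(u)). At (u, v) = (3*pi/5, -5*pi/6): sqrt(2*sqrt(5) + 10).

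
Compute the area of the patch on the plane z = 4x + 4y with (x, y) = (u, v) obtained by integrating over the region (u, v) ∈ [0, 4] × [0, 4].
Area = 16*sqrt(33)

Area = ∫∫ √(EG − F²) du dv with √(EG − F²) = sqrt(33). Integrating over [0, 4] × [0, 4] gives 16*sqrt(33).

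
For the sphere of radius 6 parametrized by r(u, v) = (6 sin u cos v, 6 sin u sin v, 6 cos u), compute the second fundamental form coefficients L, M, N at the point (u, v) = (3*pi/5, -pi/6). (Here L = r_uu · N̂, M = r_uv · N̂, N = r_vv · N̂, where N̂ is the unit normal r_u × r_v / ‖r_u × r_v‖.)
L = -6;  M = 0;  N = -15/4 - 3*sqrt(5)/4

Compute the unit normal N̂(u, v) = (sin(u)^2*cos(v)/Abs(sin(u)), sin(u)^2*sin(v)/Abs(sin(u)), sin(2*u)/(2*Abs(sin(u)))), and the second partials r_uu, r_uv, r_vv. Take dot products:
  L(u, v) = r_uu · N̂ = -6*sin(u)/Abs(sin(u)),
  M(u, v) = r_uv · N̂ = 0,
  N(u, v) = r_vv · N̂ = -6*sin(u)^3/Abs(sin(u)).
Evaluating at (u, v) = (3*pi/5, -pi/6):
  L = -6, M = 0, N = -15/4 - 3*sqrt(5)/4.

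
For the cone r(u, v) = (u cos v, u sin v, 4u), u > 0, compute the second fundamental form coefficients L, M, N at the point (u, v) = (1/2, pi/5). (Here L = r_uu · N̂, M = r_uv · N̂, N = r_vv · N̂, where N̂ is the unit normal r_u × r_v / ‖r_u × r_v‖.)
L = 0;  M = 0;  N = 2*sqrt(17)/17

Compute the unit normal N̂(u, v) = (-4*sqrt(17)*u*cos(v)/(17*Abs(u)), -4*sqrt(17)*u*sin(v)/(17*Abs(u)), sqrt(17)*u/(17*Abs(u))), and the second partials r_uu, r_uv, r_vv. Take dot products:
  L(u, v) = r_uu · N̂ = 0,
  M(u, v) = r_uv · N̂ = 0,
  N(u, v) = r_vv · N̂ = 4*sqrt(17)*u^2/(17*Abs(u)).
Evaluating at (u, v) = (1/2, pi/5):
  L = 0, M = 0, N = 2*sqrt(17)/17.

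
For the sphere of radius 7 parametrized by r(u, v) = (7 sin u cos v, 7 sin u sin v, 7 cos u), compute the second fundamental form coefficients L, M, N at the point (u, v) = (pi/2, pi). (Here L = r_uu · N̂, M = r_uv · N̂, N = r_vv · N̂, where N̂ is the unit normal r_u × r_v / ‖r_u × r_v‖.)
L = -7;  M = 0;  N = -7

Compute the unit normal N̂(u, v) = (sin(u)^2*cos(v)/Abs(sin(u)), sin(u)^2*sin(v)/Abs(sin(u)), sin(2*u)/(2*Abs(sin(u)))), and the second partials r_uu, r_uv, r_vv. Take dot products:
  L(u, v) = r_uu · N̂ = -7*sin(u)/Abs(sin(u)),
  M(u, v) = r_uv · N̂ = 0,
  N(u, v) = r_vv · N̂ = -7*sin(u)^3/Abs(sin(u)).
Evaluating at (u, v) = (pi/2, pi):
  L = -7, M = 0, N = -7.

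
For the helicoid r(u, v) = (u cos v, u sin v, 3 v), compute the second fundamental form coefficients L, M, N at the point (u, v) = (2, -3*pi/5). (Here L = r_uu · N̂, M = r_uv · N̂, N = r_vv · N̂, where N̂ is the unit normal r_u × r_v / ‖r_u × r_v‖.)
L = 0;  M = -3*sqrt(13)/13;  N = 0

Compute the unit normal N̂(u, v) = (3*sin(v)/sqrt(u^2 + 9), -3*cos(v)/sqrt(u^2 + 9), u/sqrt(u^2 + 9)), and the second partials r_uu, r_uv, r_vv. Take dot products:
  L(u, v) = r_uu · N̂ = 0,
  M(u, v) = r_uv · N̂ = -3/sqrt(u^2 + 9),
  N(u, v) = r_vv · N̂ = 0.
Evaluating at (u, v) = (2, -3*pi/5):
  L = 0, M = -3*sqrt(13)/13, N = 0.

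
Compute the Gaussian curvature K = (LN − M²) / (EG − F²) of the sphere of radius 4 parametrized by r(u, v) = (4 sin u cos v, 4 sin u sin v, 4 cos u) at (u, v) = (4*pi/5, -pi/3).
K = 1/16

Coefficients of the first fundamental form: E = 16, F = 0, G = 16*sin(u)^2.
Coefficients of the second fundamental form: L = -4*sin(u)/Abs(sin(u)), M = 0, N = -4*sin(u)^3/Abs(sin(u)).
Assemble K = (LN − M²)/(EG − F²) = 1/16. At (u, v) = (4*pi/5, -pi/3): K = 1/16.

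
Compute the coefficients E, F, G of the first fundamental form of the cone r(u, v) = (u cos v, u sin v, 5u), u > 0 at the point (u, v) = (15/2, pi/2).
E = 26;  F = 0;  G = 225/4

Partials: r_u = (cos(v), sin(v), 5), r_v = (-u*sin(v), u*cos(v), 0). As functions of (u, v):
  E = r_u · r_u = 26,
  F = r_u · r_v = 0,
  G = r_v · r_v = u^2.
Evaluating at (u, v) = (15/2, pi/2): E = 26, F = 0, G = 225/4.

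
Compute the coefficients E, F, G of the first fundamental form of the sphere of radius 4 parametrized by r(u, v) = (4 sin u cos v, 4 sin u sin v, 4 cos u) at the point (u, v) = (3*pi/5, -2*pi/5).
E = 16;  F = 0;  G = 2*sqrt(5) + 10

Partials: r_u = (4*cos(u)*cos(v), 4*sin(v)*cos(u), -4*sin(u)), r_v = (-4*sin(u)*sin(v), 4*sin(u)*cos(v), 0). As functions of (u, v):
  E = r_u · r_u = 16,
  F = r_u · r_v = 0,
  G = r_v · r_v = 16*sin(u)^2.
Evaluating at (u, v) = (3*pi/5, -2*pi/5): E = 16, F = 0, G = 2*sqrt(5) + 10.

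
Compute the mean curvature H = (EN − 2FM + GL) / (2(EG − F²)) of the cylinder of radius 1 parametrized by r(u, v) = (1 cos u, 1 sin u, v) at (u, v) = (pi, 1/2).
H = -1/2

With E = 1, F = 0, G = 1, L = -1, M = 0, N = 0, assemble
  H = (EN − 2FM + GL) / (2(EG − F²)) = -1/2.
At (u, v) = (pi, 1/2): H = -1/2.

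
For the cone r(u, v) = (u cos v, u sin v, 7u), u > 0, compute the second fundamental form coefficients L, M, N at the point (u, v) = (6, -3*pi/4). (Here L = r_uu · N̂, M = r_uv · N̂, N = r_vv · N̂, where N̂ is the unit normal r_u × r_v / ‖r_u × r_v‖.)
L = 0;  M = 0;  N = 21*sqrt(2)/5

Compute the unit normal N̂(u, v) = (-7*sqrt(2)*u*cos(v)/(10*Abs(u)), -7*sqrt(2)*u*sin(v)/(10*Abs(u)), sqrt(2)*u/(10*Abs(u))), and the second partials r_uu, r_uv, r_vv. Take dot products:
  L(u, v) = r_uu · N̂ = 0,
  M(u, v) = r_uv · N̂ = 0,
  N(u, v) = r_vv · N̂ = 7*sqrt(2)*u^2/(10*Abs(u)).
Evaluating at (u, v) = (6, -3*pi/4):
  L = 0, M = 0, N = 21*sqrt(2)/5.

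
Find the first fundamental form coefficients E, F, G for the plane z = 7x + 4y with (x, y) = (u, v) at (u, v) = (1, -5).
E = 50;  F = 28;  G = 17

Partials: r_u = (1, 0, 7), r_v = (0, 1, 4). As functions of (u, v):
  E = r_u · r_u = 50,
  F = r_u · r_v = 28,
  G = r_v · r_v = 17.
Evaluating at (u, v) = (1, -5): E = 50, F = 28, G = 17.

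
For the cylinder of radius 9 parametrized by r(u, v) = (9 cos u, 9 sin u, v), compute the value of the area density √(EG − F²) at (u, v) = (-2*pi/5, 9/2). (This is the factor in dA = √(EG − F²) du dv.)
√(EG − F²)|_{(-2*pi/5, 9/2)} = 9

E = 81, F = 0, G = 1, so EG − F² = 81. Taking the positive square root: √(EG − F²) = 9. At (u, v) = (-2*pi/5, 9/2): 9.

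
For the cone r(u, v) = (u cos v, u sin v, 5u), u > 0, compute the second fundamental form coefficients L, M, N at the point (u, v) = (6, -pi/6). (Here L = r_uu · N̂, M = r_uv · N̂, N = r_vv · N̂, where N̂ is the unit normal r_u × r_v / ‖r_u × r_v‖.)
L = 0;  M = 0;  N = 15*sqrt(26)/13

Compute the unit normal N̂(u, v) = (-5*sqrt(26)*u*cos(v)/(26*Abs(u)), -5*sqrt(26)*u*sin(v)/(26*Abs(u)), sqrt(26)*u/(26*Abs(u))), and the second partials r_uu, r_uv, r_vv. Take dot products:
  L(u, v) = r_uu · N̂ = 0,
  M(u, v) = r_uv · N̂ = 0,
  N(u, v) = r_vv · N̂ = 5*sqrt(26)*u^2/(26*Abs(u)).
Evaluating at (u, v) = (6, -pi/6):
  L = 0, M = 0, N = 15*sqrt(26)/13.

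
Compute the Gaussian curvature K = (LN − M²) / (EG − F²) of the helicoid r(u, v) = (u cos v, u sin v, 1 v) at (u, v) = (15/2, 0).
K = -16/52441

Coefficients of the first fundamental form: E = 1, F = 0, G = u^2 + 1.
Coefficients of the second fundamental form: L = 0, M = -1/sqrt(u^2 + 1), N = 0.
Assemble K = (LN − M²)/(EG − F²) = -1/(u^2 + 1)^2. At (u, v) = (15/2, 0): K = -16/52441.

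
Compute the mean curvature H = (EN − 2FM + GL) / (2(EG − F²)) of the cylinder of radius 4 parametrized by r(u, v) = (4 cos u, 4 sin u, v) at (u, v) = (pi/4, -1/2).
H = -1/8

With E = 16, F = 0, G = 1, L = -4, M = 0, N = 0, assemble
  H = (EN − 2FM + GL) / (2(EG − F²)) = -1/8.
At (u, v) = (pi/4, -1/2): H = -1/8.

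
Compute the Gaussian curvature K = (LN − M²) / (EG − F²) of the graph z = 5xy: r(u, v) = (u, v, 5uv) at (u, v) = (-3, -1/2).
K = -400/863041

Coefficients of the first fundamental form: E = 25*v^2 + 1, F = 25*u*v, G = 25*u^2 + 1.
Coefficients of the second fundamental form: L = 0, M = 5/sqrt(25*u^2 + 25*v^2 + 1), N = 0.
Assemble K = (LN − M²)/(EG − F²) = -25/(625*u^4 + 1250*u^2*v^2 + 50*u^2 + 625*v^4 + 50*v^2 + 1). At (u, v) = (-3, -1/2): K = -400/863041.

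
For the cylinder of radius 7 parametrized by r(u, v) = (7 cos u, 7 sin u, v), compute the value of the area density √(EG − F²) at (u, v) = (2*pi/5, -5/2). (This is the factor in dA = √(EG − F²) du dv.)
√(EG − F²)|_{(2*pi/5, -5/2)} = 7

E = 49, F = 0, G = 1, so EG − F² = 49. Taking the positive square root: √(EG − F²) = 7. At (u, v) = (2*pi/5, -5/2): 7.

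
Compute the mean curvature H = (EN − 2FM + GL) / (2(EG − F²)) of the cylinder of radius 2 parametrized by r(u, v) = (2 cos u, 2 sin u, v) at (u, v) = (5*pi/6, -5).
H = -1/4

With E = 4, F = 0, G = 1, L = -2, M = 0, N = 0, assemble
  H = (EN − 2FM + GL) / (2(EG − F²)) = -1/4.
At (u, v) = (5*pi/6, -5): H = -1/4.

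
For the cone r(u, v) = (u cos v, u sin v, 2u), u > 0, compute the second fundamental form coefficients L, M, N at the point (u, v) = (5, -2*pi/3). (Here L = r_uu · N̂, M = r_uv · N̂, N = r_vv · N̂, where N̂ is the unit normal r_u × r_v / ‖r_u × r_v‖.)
L = 0;  M = 0;  N = 2*sqrt(5)

Compute the unit normal N̂(u, v) = (-2*sqrt(5)*u*cos(v)/(5*Abs(u)), -2*sqrt(5)*u*sin(v)/(5*Abs(u)), sqrt(5)*u/(5*Abs(u))), and the second partials r_uu, r_uv, r_vv. Take dot products:
  L(u, v) = r_uu · N̂ = 0,
  M(u, v) = r_uv · N̂ = 0,
  N(u, v) = r_vv · N̂ = 2*sqrt(5)*u^2/(5*Abs(u)).
Evaluating at (u, v) = (5, -2*pi/3):
  L = 0, M = 0, N = 2*sqrt(5).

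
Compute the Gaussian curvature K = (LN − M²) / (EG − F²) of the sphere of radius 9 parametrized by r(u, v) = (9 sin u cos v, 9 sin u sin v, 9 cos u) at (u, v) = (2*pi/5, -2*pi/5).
K = 1/81

Coefficients of the first fundamental form: E = 81, F = 0, G = 81*sin(u)^2.
Coefficients of the second fundamental form: L = -9*sin(u)/Abs(sin(u)), M = 0, N = -9*sin(u)^3/Abs(sin(u)).
Assemble K = (LN − M²)/(EG − F²) = 1/81. At (u, v) = (2*pi/5, -2*pi/5): K = 1/81.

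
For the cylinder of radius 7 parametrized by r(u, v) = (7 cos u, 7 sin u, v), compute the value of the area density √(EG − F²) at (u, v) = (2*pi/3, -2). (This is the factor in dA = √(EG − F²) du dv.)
√(EG − F²)|_{(2*pi/3, -2)} = 7

E = 49, F = 0, G = 1, so EG − F² = 49. Taking the positive square root: √(EG − F²) = 7. At (u, v) = (2*pi/3, -2): 7.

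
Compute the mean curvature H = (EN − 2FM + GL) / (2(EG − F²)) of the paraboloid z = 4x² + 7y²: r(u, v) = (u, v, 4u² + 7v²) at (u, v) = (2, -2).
H = 4939*sqrt(1041)/1083681

With E = 64*u^2 + 1, F = 112*u*v, G = 196*v^2 + 1, L = 8/sqrt(64*u^2 + 196*v^2 + 1), M = 0, N = 14/sqrt(64*u^2 + 196*v^2 + 1), assemble
  H = (EN − 2FM + GL) / (2(EG − F²)) = (448*u^2 + 784*v^2 + 11)/(64*u^2 + 196*v^2 + 1)^(3/2).
At (u, v) = (2, -2): H = 4939*sqrt(1041)/1083681.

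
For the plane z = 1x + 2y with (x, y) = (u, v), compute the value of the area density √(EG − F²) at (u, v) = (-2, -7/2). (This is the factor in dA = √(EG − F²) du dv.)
√(EG − F²)|_{(-2, -7/2)} = sqrt(6)

E = 2, F = 2, G = 5, so EG − F² = 6. Taking the positive square root: √(EG − F²) = sqrt(6). At (u, v) = (-2, -7/2): sqrt(6).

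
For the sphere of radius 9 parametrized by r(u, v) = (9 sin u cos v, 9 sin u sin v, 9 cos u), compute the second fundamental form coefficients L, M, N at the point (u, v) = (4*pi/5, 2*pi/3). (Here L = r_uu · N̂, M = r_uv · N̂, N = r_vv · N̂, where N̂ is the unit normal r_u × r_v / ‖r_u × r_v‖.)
L = -9;  M = 0;  N = -45/8 + 9*sqrt(5)/8

Compute the unit normal N̂(u, v) = (sin(u)^2*cos(v)/Abs(sin(u)), sin(u)^2*sin(v)/Abs(sin(u)), sin(2*u)/(2*Abs(sin(u)))), and the second partials r_uu, r_uv, r_vv. Take dot products:
  L(u, v) = r_uu · N̂ = -9*sin(u)/Abs(sin(u)),
  M(u, v) = r_uv · N̂ = 0,
  N(u, v) = r_vv · N̂ = -9*sin(u)^3/Abs(sin(u)).
Evaluating at (u, v) = (4*pi/5, 2*pi/3):
  L = -9, M = 0, N = -45/8 + 9*sqrt(5)/8.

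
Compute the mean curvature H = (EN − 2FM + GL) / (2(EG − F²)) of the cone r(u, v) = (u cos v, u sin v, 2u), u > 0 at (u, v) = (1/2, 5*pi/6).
H = 2*sqrt(5)/5

With E = 5, F = 0, G = u^2, L = 0, M = 0, N = 2*sqrt(5)*u^2/(5*Abs(u)), assemble
  H = (EN − 2FM + GL) / (2(EG − F²)) = sqrt(5)/(5*Abs(u)).
At (u, v) = (1/2, 5*pi/6): H = 2*sqrt(5)/5.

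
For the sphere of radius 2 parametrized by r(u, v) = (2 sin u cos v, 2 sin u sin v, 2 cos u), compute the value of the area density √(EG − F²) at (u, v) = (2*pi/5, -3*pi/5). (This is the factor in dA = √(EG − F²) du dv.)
√(EG − F²)|_{(2*pi/5, -3*pi/5)} = sqrt(2*sqrt(5) + 10)

E = 4, F = 0, G = 4*sin(u)^2, so EG − F² = 16*sin(u)^2. Taking the positive square root: √(EG − F²) = 4*Abs(sin(u)). At (u, v) = (2*pi/5, -3*pi/5): sqrt(2*sqrt(5) + 10).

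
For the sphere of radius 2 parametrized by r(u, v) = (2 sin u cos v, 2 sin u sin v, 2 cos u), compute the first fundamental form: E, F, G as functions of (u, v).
E = 4;  F = 0;  G = 4*sin(u)^2

Compute partials: r_u = (2*cos(u)*cos(v), 2*sin(v)*cos(u), -2*sin(u)), r_v = (-2*sin(u)*sin(v), 2*sin(u)*cos(v), 0). Then
  E = r_u · r_u = 4,
  F = r_u · r_v = 0,
  G = r_v · r_v = 4*sin(u)^2.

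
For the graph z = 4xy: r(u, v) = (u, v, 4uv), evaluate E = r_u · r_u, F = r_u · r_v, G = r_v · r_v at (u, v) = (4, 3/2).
E = 37;  F = 96;  G = 257

Partials: r_u = (1, 0, 4*v), r_v = (0, 1, 4*u). As functions of (u, v):
  E = r_u · r_u = 16*v^2 + 1,
  F = r_u · r_v = 16*u*v,
  G = r_v · r_v = 16*u^2 + 1.
Evaluating at (u, v) = (4, 3/2): E = 37, F = 96, G = 257.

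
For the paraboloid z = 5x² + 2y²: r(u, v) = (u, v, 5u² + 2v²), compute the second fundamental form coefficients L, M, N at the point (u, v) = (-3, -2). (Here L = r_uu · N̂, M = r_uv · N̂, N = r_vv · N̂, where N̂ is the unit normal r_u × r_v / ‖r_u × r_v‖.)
L = 2*sqrt(965)/193;  M = 0;  N = 4*sqrt(965)/965

Compute the unit normal N̂(u, v) = (-10*u/sqrt(100*u^2 + 16*v^2 + 1), -4*v/sqrt(100*u^2 + 16*v^2 + 1), 1/sqrt(100*u^2 + 16*v^2 + 1)), and the second partials r_uu, r_uv, r_vv. Take dot products:
  L(u, v) = r_uu · N̂ = 10/sqrt(100*u^2 + 16*v^2 + 1),
  M(u, v) = r_uv · N̂ = 0,
  N(u, v) = r_vv · N̂ = 4/sqrt(100*u^2 + 16*v^2 + 1).
Evaluating at (u, v) = (-3, -2):
  L = 2*sqrt(965)/193, M = 0, N = 4*sqrt(965)/965.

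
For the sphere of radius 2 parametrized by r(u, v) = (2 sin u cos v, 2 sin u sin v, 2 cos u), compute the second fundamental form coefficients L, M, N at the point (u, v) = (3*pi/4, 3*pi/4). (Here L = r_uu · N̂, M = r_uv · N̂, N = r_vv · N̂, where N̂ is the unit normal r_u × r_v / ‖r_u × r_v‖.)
L = -2;  M = 0;  N = -1

Compute the unit normal N̂(u, v) = (sin(u)^2*cos(v)/Abs(sin(u)), sin(u)^2*sin(v)/Abs(sin(u)), sin(2*u)/(2*Abs(sin(u)))), and the second partials r_uu, r_uv, r_vv. Take dot products:
  L(u, v) = r_uu · N̂ = -2*sin(u)/Abs(sin(u)),
  M(u, v) = r_uv · N̂ = 0,
  N(u, v) = r_vv · N̂ = -2*sin(u)^3/Abs(sin(u)).
Evaluating at (u, v) = (3*pi/4, 3*pi/4):
  L = -2, M = 0, N = -1.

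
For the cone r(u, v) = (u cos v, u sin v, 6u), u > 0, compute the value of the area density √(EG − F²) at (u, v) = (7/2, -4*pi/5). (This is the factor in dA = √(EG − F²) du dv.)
√(EG − F²)|_{(7/2, -4*pi/5)} = 7*sqrt(37)/2

E = 37, F = 0, G = u^2, so EG − F² = 37*u^2. Taking the positive square root: √(EG − F²) = sqrt(37)*Abs(u). At (u, v) = (7/2, -4*pi/5): 7*sqrt(37)/2.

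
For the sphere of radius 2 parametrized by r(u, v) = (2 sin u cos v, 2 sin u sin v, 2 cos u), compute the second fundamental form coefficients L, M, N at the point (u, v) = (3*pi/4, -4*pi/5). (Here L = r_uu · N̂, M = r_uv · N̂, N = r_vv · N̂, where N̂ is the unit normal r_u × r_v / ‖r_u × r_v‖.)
L = -2;  M = 0;  N = -1

Compute the unit normal N̂(u, v) = (sin(u)^2*cos(v)/Abs(sin(u)), sin(u)^2*sin(v)/Abs(sin(u)), sin(2*u)/(2*Abs(sin(u)))), and the second partials r_uu, r_uv, r_vv. Take dot products:
  L(u, v) = r_uu · N̂ = -2*sin(u)/Abs(sin(u)),
  M(u, v) = r_uv · N̂ = 0,
  N(u, v) = r_vv · N̂ = -2*sin(u)^3/Abs(sin(u)).
Evaluating at (u, v) = (3*pi/4, -4*pi/5):
  L = -2, M = 0, N = -1.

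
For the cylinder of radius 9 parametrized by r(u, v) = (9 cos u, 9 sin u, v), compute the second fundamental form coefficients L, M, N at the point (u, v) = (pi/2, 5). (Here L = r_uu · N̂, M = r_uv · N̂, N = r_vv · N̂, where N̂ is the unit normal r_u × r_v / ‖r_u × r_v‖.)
L = -9;  M = 0;  N = 0

Compute the unit normal N̂(u, v) = (cos(u), sin(u), 0), and the second partials r_uu, r_uv, r_vv. Take dot products:
  L(u, v) = r_uu · N̂ = -9,
  M(u, v) = r_uv · N̂ = 0,
  N(u, v) = r_vv · N̂ = 0.
Evaluating at (u, v) = (pi/2, 5):
  L = -9, M = 0, N = 0.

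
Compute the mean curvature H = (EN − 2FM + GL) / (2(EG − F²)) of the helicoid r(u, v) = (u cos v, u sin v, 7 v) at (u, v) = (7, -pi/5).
H = 0

With E = 1, F = 0, G = u^2 + 49, L = 0, M = -7/sqrt(u^2 + 49), N = 0, assemble
  H = (EN − 2FM + GL) / (2(EG − F²)) = 0.
At (u, v) = (7, -pi/5): H = 0.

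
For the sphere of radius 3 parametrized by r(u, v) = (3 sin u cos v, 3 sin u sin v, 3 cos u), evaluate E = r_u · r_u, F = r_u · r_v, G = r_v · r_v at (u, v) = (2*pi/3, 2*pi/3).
E = 9;  F = 0;  G = 27/4

Partials: r_u = (3*cos(u)*cos(v), 3*sin(v)*cos(u), -3*sin(u)), r_v = (-3*sin(u)*sin(v), 3*sin(u)*cos(v), 0). As functions of (u, v):
  E = r_u · r_u = 9,
  F = r_u · r_v = 0,
  G = r_v · r_v = 9*sin(u)^2.
Evaluating at (u, v) = (2*pi/3, 2*pi/3): E = 9, F = 0, G = 27/4.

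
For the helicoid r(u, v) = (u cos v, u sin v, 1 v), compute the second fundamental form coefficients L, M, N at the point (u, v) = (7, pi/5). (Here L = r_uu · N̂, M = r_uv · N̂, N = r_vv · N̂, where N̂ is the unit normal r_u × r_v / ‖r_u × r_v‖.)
L = 0;  M = -sqrt(2)/10;  N = 0

Compute the unit normal N̂(u, v) = (sin(v)/sqrt(u^2 + 1), -cos(v)/sqrt(u^2 + 1), u/sqrt(u^2 + 1)), and the second partials r_uu, r_uv, r_vv. Take dot products:
  L(u, v) = r_uu · N̂ = 0,
  M(u, v) = r_uv · N̂ = -1/sqrt(u^2 + 1),
  N(u, v) = r_vv · N̂ = 0.
Evaluating at (u, v) = (7, pi/5):
  L = 0, M = -sqrt(2)/10, N = 0.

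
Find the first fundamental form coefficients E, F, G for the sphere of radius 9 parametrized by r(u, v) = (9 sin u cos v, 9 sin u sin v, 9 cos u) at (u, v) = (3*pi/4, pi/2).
E = 81;  F = 0;  G = 81/2

Partials: r_u = (9*cos(u)*cos(v), 9*sin(v)*cos(u), -9*sin(u)), r_v = (-9*sin(u)*sin(v), 9*sin(u)*cos(v), 0). As functions of (u, v):
  E = r_u · r_u = 81,
  F = r_u · r_v = 0,
  G = r_v · r_v = 81*sin(u)^2.
Evaluating at (u, v) = (3*pi/4, pi/2): E = 81, F = 0, G = 81/2.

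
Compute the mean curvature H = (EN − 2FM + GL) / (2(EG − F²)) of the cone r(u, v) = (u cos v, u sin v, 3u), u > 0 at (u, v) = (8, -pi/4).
H = 3*sqrt(10)/160

With E = 10, F = 0, G = u^2, L = 0, M = 0, N = 3*sqrt(10)*u^2/(10*Abs(u)), assemble
  H = (EN − 2FM + GL) / (2(EG − F²)) = 3*sqrt(10)/(20*Abs(u)).
At (u, v) = (8, -pi/4): H = 3*sqrt(10)/160.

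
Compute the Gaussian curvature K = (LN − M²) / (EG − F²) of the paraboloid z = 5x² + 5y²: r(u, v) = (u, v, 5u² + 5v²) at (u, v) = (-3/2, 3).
K = 25/316969

Coefficients of the first fundamental form: E = 100*u^2 + 1, F = 100*u*v, G = 100*v^2 + 1.
Coefficients of the second fundamental form: L = 10/sqrt(100*u^2 + 100*v^2 + 1), M = 0, N = 10/sqrt(100*u^2 + 100*v^2 + 1).
Assemble K = (LN − M²)/(EG − F²) = 100/(10000*u^4 + 20000*u^2*v^2 + 200*u^2 + 10000*v^4 + 200*v^2 + 1). At (u, v) = (-3/2, 3): K = 25/316969.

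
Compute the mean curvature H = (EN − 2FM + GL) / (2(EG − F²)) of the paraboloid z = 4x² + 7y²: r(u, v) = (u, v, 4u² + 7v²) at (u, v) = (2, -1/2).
H = 1999*sqrt(34)/31212

With E = 64*u^2 + 1, F = 112*u*v, G = 196*v^2 + 1, L = 8/sqrt(64*u^2 + 196*v^2 + 1), M = 0, N = 14/sqrt(64*u^2 + 196*v^2 + 1), assemble
  H = (EN − 2FM + GL) / (2(EG − F²)) = (448*u^2 + 784*v^2 + 11)/(64*u^2 + 196*v^2 + 1)^(3/2).
At (u, v) = (2, -1/2): H = 1999*sqrt(34)/31212.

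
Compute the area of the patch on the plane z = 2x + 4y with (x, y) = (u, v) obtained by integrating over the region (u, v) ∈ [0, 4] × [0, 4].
Area = 16*sqrt(21)

Area = ∫∫ √(EG − F²) du dv with √(EG − F²) = sqrt(21). Integrating over [0, 4] × [0, 4] gives 16*sqrt(21).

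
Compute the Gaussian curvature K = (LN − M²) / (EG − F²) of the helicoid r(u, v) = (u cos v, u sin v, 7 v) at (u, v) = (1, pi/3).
K = -49/2500

Coefficients of the first fundamental form: E = 1, F = 0, G = u^2 + 49.
Coefficients of the second fundamental form: L = 0, M = -7/sqrt(u^2 + 49), N = 0.
Assemble K = (LN − M²)/(EG − F²) = -49/(u^2 + 49)^2. At (u, v) = (1, pi/3): K = -49/2500.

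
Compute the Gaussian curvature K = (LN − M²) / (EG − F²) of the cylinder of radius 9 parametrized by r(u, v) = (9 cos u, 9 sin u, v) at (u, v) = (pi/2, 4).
K = 0

Coefficients of the first fundamental form: E = 81, F = 0, G = 1.
Coefficients of the second fundamental form: L = -9, M = 0, N = 0.
Assemble K = (LN − M²)/(EG − F²) = 0. At (u, v) = (pi/2, 4): K = 0.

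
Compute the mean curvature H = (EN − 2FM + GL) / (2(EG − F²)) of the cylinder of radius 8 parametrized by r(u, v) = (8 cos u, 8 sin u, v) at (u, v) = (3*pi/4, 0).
H = -1/16

With E = 64, F = 0, G = 1, L = -8, M = 0, N = 0, assemble
  H = (EN − 2FM + GL) / (2(EG − F²)) = -1/16.
At (u, v) = (3*pi/4, 0): H = -1/16.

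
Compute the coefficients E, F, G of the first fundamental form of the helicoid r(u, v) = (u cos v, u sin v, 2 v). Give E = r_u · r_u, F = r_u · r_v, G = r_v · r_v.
E = 1;  F = 0;  G = u^2 + 4

Compute partials: r_u = (cos(v), sin(v), 0), r_v = (-u*sin(v), u*cos(v), 2). Then
  E = r_u · r_u = 1,
  F = r_u · r_v = 0,
  G = r_v · r_v = u^2 + 4.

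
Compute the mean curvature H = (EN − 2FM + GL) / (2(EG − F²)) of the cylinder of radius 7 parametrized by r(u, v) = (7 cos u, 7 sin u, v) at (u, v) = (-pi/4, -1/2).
H = -1/14

With E = 49, F = 0, G = 1, L = -7, M = 0, N = 0, assemble
  H = (EN − 2FM + GL) / (2(EG − F²)) = -1/14.
At (u, v) = (-pi/4, -1/2): H = -1/14.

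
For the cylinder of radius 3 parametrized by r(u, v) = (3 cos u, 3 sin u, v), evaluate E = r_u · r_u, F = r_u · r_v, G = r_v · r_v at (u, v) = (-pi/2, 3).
E = 9;  F = 0;  G = 1

Partials: r_u = (-3*sin(u), 3*cos(u), 0), r_v = (0, 0, 1). As functions of (u, v):
  E = r_u · r_u = 9,
  F = r_u · r_v = 0,
  G = r_v · r_v = 1.
Evaluating at (u, v) = (-pi/2, 3): E = 9, F = 0, G = 1.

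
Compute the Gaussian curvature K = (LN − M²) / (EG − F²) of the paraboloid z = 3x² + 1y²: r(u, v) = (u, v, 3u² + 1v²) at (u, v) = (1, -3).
K = 12/5329

Coefficients of the first fundamental form: E = 36*u^2 + 1, F = 12*u*v, G = 4*v^2 + 1.
Coefficients of the second fundamental form: L = 6/sqrt(36*u^2 + 4*v^2 + 1), M = 0, N = 2/sqrt(36*u^2 + 4*v^2 + 1).
Assemble K = (LN − M²)/(EG − F²) = 12/(1296*u^4 + 288*u^2*v^2 + 72*u^2 + 16*v^4 + 8*v^2 + 1). At (u, v) = (1, -3): K = 12/5329.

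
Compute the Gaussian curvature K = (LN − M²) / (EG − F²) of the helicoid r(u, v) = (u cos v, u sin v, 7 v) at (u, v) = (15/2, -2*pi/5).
K = -784/177241

Coefficients of the first fundamental form: E = 1, F = 0, G = u^2 + 49.
Coefficients of the second fundamental form: L = 0, M = -7/sqrt(u^2 + 49), N = 0.
Assemble K = (LN − M²)/(EG − F²) = -49/(u^2 + 49)^2. At (u, v) = (15/2, -2*pi/5): K = -784/177241.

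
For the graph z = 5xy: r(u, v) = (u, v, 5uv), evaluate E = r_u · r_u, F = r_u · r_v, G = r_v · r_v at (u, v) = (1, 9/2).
E = 2029/4;  F = 225/2;  G = 26

Partials: r_u = (1, 0, 5*v), r_v = (0, 1, 5*u). As functions of (u, v):
  E = r_u · r_u = 25*v^2 + 1,
  F = r_u · r_v = 25*u*v,
  G = r_v · r_v = 25*u^2 + 1.
Evaluating at (u, v) = (1, 9/2): E = 2029/4, F = 225/2, G = 26.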